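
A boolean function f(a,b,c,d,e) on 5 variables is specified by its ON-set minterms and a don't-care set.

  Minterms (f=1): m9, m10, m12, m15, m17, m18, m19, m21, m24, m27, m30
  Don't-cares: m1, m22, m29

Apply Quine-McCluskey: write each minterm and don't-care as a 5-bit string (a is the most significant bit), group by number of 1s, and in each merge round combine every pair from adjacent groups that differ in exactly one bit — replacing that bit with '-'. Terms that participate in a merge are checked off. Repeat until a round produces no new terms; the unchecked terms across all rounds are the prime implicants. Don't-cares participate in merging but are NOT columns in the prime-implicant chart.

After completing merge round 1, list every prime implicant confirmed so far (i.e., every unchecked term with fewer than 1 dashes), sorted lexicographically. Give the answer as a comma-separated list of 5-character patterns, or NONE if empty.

size-2^0 implicants → 00001(✓)  01001(✓)  01010  01100  01111  10001(✓)  10010(✓)  10011(✓)  10101(✓)  10110(✓)  11000  11011(✓)  11101(✓)  11110(✓)
size-2^1 implicants → -0001  0-001  1-011  1-101  1-110  10-01  10-10  100-1  1001-
Unchecked terms (primes): -0001, 0-001, 01010, 01100, 01111, 1-011, 1-101, 1-110, 10-01, 10-10, 100-1, 1001-, 11000

01010, 01100, 01111, 11000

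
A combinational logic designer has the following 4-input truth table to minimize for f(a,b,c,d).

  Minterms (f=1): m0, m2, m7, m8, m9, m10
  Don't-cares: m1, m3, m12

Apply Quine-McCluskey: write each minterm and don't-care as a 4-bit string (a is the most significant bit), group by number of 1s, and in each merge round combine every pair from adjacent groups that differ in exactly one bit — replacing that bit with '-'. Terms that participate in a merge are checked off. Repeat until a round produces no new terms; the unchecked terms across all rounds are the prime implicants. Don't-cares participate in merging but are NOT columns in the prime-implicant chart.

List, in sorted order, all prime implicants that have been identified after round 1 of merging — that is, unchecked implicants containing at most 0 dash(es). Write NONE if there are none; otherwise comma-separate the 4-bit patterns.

NONE

size-2^0 implicants → 0000(✓)  0001(✓)  0010(✓)  0011(✓)  0111(✓)  1000(✓)  1001(✓)  1010(✓)  1100(✓)
size-2^1 implicants → -000(✓)  -001(✓)  -010(✓)  0-11  00-0(✓)  00-1(✓)  000-(✓)  001-(✓)  1-00  10-0(✓)  100-(✓)
size-2^2 implicants → -0-0  -00-  00--
Unchecked terms (primes): -0-0, -00-, 0-11, 00--, 1-00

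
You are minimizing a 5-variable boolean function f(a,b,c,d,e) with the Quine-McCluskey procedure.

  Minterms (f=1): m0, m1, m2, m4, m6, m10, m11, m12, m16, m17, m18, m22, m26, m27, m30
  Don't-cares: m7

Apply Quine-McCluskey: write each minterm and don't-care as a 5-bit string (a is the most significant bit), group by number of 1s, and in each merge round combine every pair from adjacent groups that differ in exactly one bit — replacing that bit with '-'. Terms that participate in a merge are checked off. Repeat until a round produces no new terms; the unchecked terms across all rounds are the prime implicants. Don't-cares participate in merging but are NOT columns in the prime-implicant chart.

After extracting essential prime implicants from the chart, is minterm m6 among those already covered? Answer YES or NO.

NO

Round 0: 00000✓ 00001✓ 00010✓ 00100✓ 00110✓ 00111✓ 01010✓ 01011✓ 01100✓ 10000✓ 10001✓ 10010✓ 10110✓ 11010✓ 11011✓ 11110✓
Round 1: -0000✓ -0001✓ -0010✓ -0110✓ -1010✓ -1011✓ 0-010✓ 0-100 00-00✓ 00-10✓ 000-0✓ 0000-✓ 001-0✓ 0011- 0101-✓ 1-010✓ 1-110✓ 10-10✓ 100-0✓ 1000-✓ 11-10✓ 1101-✓
Round 2: --010 -0-10 -00-0 -000- -101- 00--0 1--10
PIs = {--010, -0-10, -00-0, -000-, -101-, 0-100, 00--0, 0011-, 1--10}
Coverage chart:
  m0: -00-0,-000-,00--0
  m1: -000- ←essential
  m2: --010,-0-10,-00-0,00--0
  m4: 0-100,00--0
  m6: -0-10,00--0,0011-
  m10: --010,-101-
  m11: -101- ←essential
  m12: 0-100 ←essential
  m16: -00-0,-000-
  m17: -000- ←essential
  m18: --010,-0-10,-00-0,1--10
  m22: -0-10,1--10
  m26: --010,-101-,1--10
  m27: -101- ←essential
  m30: 1--10 ←essential
Essential: -000-, -101-, 0-100, 1--10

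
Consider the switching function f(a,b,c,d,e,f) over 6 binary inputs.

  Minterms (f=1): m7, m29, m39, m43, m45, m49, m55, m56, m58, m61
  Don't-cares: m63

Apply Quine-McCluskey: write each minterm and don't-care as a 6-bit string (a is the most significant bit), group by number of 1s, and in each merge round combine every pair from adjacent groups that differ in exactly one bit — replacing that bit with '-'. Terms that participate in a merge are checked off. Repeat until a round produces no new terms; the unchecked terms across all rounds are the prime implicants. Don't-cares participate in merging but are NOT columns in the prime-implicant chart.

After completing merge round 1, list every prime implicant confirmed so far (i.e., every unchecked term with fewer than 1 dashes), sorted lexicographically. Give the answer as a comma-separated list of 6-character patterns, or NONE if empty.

size-2^0 implicants → 000111(✓)  011101(✓)  100111(✓)  101011  101101(✓)  110001  110111(✓)  111000(✓)  111010(✓)  111101(✓)  111111(✓)
size-2^1 implicants → -00111  -11101  1-0111  1-1101  11-111  1110-0  1111-1
Unchecked terms (primes): -00111, -11101, 1-0111, 1-1101, 101011, 11-111, 110001, 1110-0, 1111-1

101011, 110001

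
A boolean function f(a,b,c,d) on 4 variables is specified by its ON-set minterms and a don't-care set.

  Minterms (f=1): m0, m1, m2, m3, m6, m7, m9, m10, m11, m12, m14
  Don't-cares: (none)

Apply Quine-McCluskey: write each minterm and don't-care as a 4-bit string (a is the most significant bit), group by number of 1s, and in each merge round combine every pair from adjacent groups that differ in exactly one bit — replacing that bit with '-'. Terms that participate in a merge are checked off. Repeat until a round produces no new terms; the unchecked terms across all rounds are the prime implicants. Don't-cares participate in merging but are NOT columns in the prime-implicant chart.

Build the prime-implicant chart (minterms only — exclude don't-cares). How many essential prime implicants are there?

[col 0] 0000*, 0001*, 0010*, 0011*, 0110*, 0111*, 1001*, 1010*, 1011*, 1100*, 1110*
[col 1] -001*, -010*, -011*, -110*, 0-10*, 0-11*, 00-0*, 00-1*, 000-*, 001-*, 011-*, 1-10*, 10-1*, 101-*, 11-0
[col 2] --10, -0-1, -01-, 0-1-, 00--
Prime implicants: --10, -0-1, -01-, 0-1-, 00--, 11-0
PI chart (minterm → PIs covering it):
  0 | 00--  (sole → essential)
  1 | -0-1,00--
  2 | --10,-01-,0-1-,00--
  3 | -0-1,-01-,0-1-,00--
  6 | --10,0-1-
  7 | 0-1-  (sole → essential)
  9 | -0-1  (sole → essential)
  10 | --10,-01-
  11 | -0-1,-01-
  12 | 11-0  (sole → essential)
  14 | --10,11-0
Essential prime implicants: -0-1, 0-1-, 00--, 11-0

4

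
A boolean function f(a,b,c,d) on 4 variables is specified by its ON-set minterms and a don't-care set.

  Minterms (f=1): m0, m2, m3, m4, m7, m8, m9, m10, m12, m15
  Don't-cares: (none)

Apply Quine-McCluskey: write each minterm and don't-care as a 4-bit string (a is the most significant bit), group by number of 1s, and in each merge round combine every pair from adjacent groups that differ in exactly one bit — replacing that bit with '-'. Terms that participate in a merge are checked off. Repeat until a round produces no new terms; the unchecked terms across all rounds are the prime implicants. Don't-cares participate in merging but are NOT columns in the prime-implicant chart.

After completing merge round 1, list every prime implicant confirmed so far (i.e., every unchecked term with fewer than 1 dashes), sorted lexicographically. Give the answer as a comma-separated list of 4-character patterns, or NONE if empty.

NONE

[col 0] 0000*, 0010*, 0011*, 0100*, 0111*, 1000*, 1001*, 1010*, 1100*, 1111*
[col 1] -000*, -010*, -100*, -111, 0-00*, 0-11, 00-0*, 001-, 1-00*, 10-0*, 100-
[col 2] --00, -0-0
Prime implicants: --00, -0-0, -111, 0-11, 001-, 100-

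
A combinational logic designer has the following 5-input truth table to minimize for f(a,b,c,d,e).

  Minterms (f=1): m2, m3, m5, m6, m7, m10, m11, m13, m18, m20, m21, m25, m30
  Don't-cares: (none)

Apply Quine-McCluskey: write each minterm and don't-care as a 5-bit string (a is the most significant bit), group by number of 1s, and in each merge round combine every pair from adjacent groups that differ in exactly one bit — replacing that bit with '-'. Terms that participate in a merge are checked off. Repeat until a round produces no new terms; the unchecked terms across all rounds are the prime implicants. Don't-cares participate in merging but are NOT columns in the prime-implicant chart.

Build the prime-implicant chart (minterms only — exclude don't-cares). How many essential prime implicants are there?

7

size-2^0 implicants → 00010(✓)  00011(✓)  00101(✓)  00110(✓)  00111(✓)  01010(✓)  01011(✓)  01101(✓)  10010(✓)  10100(✓)  10101(✓)  11001  11110
size-2^1 implicants → -0010  -0101  0-010(✓)  0-011(✓)  0-101  00-10(✓)  00-11(✓)  0001-(✓)  001-1  0011-(✓)  0101-(✓)  1010-
size-2^2 implicants → 0-01-  00-1-
Unchecked terms (primes): -0010, -0101, 0-01-, 0-101, 00-1-, 001-1, 1010-, 11001, 11110
Minterm coverage:
  m2 ⊆ -0010,0-01-,00-1-
  m3 ⊆ 0-01-,00-1-
  m5 ⊆ -0101,0-101,001-1
  m6 ⊆ 00-1- [E]
  m7 ⊆ 00-1-,001-1
  m10 ⊆ 0-01- [E]
  m11 ⊆ 0-01- [E]
  m13 ⊆ 0-101 [E]
  m18 ⊆ -0010 [E]
  m20 ⊆ 1010- [E]
  m21 ⊆ -0101,1010-
  m25 ⊆ 11001 [E]
  m30 ⊆ 11110 [E]
E = {-0010, 0-01-, 0-101, 00-1-, 1010-, 11001, 11110}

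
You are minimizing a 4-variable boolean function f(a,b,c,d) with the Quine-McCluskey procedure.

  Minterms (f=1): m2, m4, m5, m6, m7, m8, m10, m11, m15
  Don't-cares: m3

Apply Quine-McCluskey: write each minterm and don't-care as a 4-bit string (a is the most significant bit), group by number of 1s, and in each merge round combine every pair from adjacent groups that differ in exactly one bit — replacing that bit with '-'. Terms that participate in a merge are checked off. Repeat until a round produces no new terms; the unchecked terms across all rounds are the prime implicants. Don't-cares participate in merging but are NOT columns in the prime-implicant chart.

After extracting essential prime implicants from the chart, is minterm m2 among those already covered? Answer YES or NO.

NO

size-2^0 implicants → 0010(✓)  0011(✓)  0100(✓)  0101(✓)  0110(✓)  0111(✓)  1000(✓)  1010(✓)  1011(✓)  1111(✓)
size-2^1 implicants → -010(✓)  -011(✓)  -111(✓)  0-10(✓)  0-11(✓)  001-(✓)  01-0(✓)  01-1(✓)  010-(✓)  011-(✓)  1-11(✓)  10-0  101-(✓)
size-2^2 implicants → --11  -01-  0-1-  01--
Unchecked terms (primes): --11, -01-, 0-1-, 01--, 10-0
Minterm coverage:
  m2 ⊆ -01-,0-1-
  m4 ⊆ 01-- [E]
  m5 ⊆ 01-- [E]
  m6 ⊆ 0-1-,01--
  m7 ⊆ --11,0-1-,01--
  m8 ⊆ 10-0 [E]
  m10 ⊆ -01-,10-0
  m11 ⊆ --11,-01-
  m15 ⊆ --11 [E]
E = {--11, 01--, 10-0}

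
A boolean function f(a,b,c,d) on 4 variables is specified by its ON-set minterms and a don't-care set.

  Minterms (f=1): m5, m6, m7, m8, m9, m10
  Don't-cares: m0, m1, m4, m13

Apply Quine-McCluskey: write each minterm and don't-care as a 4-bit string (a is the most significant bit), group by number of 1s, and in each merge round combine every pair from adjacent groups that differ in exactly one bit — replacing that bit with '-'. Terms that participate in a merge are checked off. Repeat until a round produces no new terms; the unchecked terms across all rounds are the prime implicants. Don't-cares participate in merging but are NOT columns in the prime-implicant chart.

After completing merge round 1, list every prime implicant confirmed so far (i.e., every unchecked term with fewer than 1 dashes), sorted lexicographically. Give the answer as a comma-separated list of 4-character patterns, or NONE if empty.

NONE

[col 0] 0000*, 0001*, 0100*, 0101*, 0110*, 0111*, 1000*, 1001*, 1010*, 1101*
[col 1] -000*, -001*, -101*, 0-00*, 0-01*, 000-*, 01-0*, 01-1*, 010-*, 011-*, 1-01*, 10-0, 100-*
[col 2] --01, -00-, 0-0-, 01--
Prime implicants: --01, -00-, 0-0-, 01--, 10-0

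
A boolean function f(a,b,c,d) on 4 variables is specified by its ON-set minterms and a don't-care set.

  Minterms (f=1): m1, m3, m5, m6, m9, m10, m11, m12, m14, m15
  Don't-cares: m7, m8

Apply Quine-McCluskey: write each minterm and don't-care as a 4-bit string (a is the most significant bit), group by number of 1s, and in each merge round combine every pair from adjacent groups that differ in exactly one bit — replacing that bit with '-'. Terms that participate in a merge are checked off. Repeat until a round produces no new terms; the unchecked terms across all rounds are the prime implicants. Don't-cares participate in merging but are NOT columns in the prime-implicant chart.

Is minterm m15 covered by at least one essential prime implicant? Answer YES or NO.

size-2^0 implicants → 0001(✓)  0011(✓)  0101(✓)  0110(✓)  0111(✓)  1000(✓)  1001(✓)  1010(✓)  1011(✓)  1100(✓)  1110(✓)  1111(✓)
size-2^1 implicants → -001(✓)  -011(✓)  -110(✓)  -111(✓)  0-01(✓)  0-11(✓)  00-1(✓)  01-1(✓)  011-(✓)  1-00(✓)  1-10(✓)  1-11(✓)  10-0(✓)  10-1(✓)  100-(✓)  101-(✓)  11-0(✓)  111-(✓)
size-2^2 implicants → --11  -0-1  -11-  0--1  1--0  1-1-  10--
Unchecked terms (primes): --11, -0-1, -11-, 0--1, 1--0, 1-1-, 10--
Minterm coverage:
  m1 ⊆ -0-1,0--1
  m3 ⊆ --11,-0-1,0--1
  m5 ⊆ 0--1 [E]
  m6 ⊆ -11- [E]
  m9 ⊆ -0-1,10--
  m10 ⊆ 1--0,1-1-,10--
  m11 ⊆ --11,-0-1,1-1-,10--
  m12 ⊆ 1--0 [E]
  m14 ⊆ -11-,1--0,1-1-
  m15 ⊆ --11,-11-,1-1-
E = {-11-, 0--1, 1--0}

YES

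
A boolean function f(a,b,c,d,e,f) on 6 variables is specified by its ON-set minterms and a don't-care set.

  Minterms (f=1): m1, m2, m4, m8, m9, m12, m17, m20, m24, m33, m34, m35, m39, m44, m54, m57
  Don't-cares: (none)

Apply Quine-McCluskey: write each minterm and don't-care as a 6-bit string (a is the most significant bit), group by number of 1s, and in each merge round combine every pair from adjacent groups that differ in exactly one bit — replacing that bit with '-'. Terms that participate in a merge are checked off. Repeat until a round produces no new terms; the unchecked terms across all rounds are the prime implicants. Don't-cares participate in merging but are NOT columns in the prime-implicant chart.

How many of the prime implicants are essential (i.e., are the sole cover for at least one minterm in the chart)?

8

Round 0: 000001✓ 000010✓ 000100✓ 001000✓ 001001✓ 001100✓ 010001✓ 010100✓ 011000✓ 100001✓ 100010✓ 100011✓ 100111✓ 101100✓ 110110 111001
Round 1: -00001 -00010 -01100 0-0001 0-0100 0-1000 00-001 00-100 001-00 00100- 100-11 1000-1 10001-
PIs = {-00001, -00010, -01100, 0-0001, 0-0100, 0-1000, 00-001, 00-100, 001-00, 00100-, 100-11, 1000-1, 10001-, 110110, 111001}
Coverage chart:
  m1: -00001,0-0001,00-001
  m2: -00010 ←essential
  m4: 0-0100,00-100
  m8: 0-1000,001-00,00100-
  m9: 00-001,00100-
  m12: -01100,00-100,001-00
  m17: 0-0001 ←essential
  m20: 0-0100 ←essential
  m24: 0-1000 ←essential
  m33: -00001,1000-1
  m34: -00010,10001-
  m35: 100-11,1000-1,10001-
  m39: 100-11 ←essential
  m44: -01100 ←essential
  m54: 110110 ←essential
  m57: 111001 ←essential
Essential: -00010, -01100, 0-0001, 0-0100, 0-1000, 100-11, 110110, 111001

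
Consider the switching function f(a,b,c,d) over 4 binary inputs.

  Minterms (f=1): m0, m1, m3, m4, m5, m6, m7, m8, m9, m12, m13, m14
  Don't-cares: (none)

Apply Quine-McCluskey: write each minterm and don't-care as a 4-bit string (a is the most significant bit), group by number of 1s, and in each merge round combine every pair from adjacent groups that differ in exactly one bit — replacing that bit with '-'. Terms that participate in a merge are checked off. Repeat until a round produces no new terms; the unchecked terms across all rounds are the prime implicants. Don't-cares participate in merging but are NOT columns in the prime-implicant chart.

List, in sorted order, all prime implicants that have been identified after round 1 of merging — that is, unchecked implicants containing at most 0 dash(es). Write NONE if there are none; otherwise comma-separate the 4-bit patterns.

[col 0] 0000*, 0001*, 0011*, 0100*, 0101*, 0110*, 0111*, 1000*, 1001*, 1100*, 1101*, 1110*
[col 1] -000*, -001*, -100*, -101*, -110*, 0-00*, 0-01*, 0-11*, 00-1*, 000-*, 01-0*, 01-1*, 010-*, 011-*, 1-00*, 1-01*, 100-*, 11-0*, 110-*
[col 2] --00*, --01*, -00-*, -1-0, -10-*, 0--1, 0-0-*, 01--, 1-0-*
[col 3] --0-
Prime implicants: --0-, -1-0, 0--1, 01--

NONE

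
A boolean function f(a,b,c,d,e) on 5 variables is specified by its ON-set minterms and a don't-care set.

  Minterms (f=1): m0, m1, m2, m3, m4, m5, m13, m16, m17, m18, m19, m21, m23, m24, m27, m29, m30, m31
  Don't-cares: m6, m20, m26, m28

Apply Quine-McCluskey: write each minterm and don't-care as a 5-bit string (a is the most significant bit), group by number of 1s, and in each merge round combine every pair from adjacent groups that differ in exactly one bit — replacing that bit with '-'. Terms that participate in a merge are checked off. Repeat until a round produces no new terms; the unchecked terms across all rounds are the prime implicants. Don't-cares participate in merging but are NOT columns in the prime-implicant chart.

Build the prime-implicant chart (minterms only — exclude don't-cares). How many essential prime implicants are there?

size-2^0 implicants → 00000(✓)  00001(✓)  00010(✓)  00011(✓)  00100(✓)  00101(✓)  00110(✓)  01101(✓)  10000(✓)  10001(✓)  10010(✓)  10011(✓)  10100(✓)  10101(✓)  10111(✓)  11000(✓)  11010(✓)  11011(✓)  11100(✓)  11101(✓)  11110(✓)  11111(✓)
size-2^1 implicants → -0000(✓)  -0001(✓)  -0010(✓)  -0011(✓)  -0100(✓)  -0101(✓)  -1101(✓)  0-101(✓)  00-00(✓)  00-01(✓)  00-10(✓)  000-0(✓)  000-1(✓)  0000-(✓)  0001-(✓)  001-0(✓)  0010-(✓)  1-000(✓)  1-010(✓)  1-011(✓)  1-100(✓)  1-101(✓)  1-111(✓)  10-00(✓)  10-01(✓)  10-11(✓)  100-0(✓)  100-1(✓)  1000-(✓)  1001-(✓)  101-1(✓)  1010-(✓)  11-00(✓)  11-10(✓)  11-11(✓)  110-0(✓)  1101-(✓)  111-0(✓)  111-1(✓)  1110-(✓)  1111-(✓)
size-2^2 implicants → --101  -0-00(✓)  -0-01(✓)  -00-0(✓)  -00-1(✓)  -000-(✓)  -001-(✓)  -010-(✓)  00--0  00-0-(✓)  000--(✓)  1--00  1--11  1-0-0  1-01-  1-1-1  1-10-  10--1  10-0-(✓)  100--(✓)  11--0  11-1-  111--
size-2^3 implicants → -0-0-  -00--
Unchecked terms (primes): --101, -0-0-, -00--, 00--0, 1--00, 1--11, 1-0-0, 1-01-, 1-1-1, 1-10-, 10--1, 11--0, 11-1-, 111--
Minterm coverage:
  m0 ⊆ -0-0-,-00--,00--0
  m1 ⊆ -0-0-,-00--
  m2 ⊆ -00--,00--0
  m3 ⊆ -00-- [E]
  m4 ⊆ -0-0-,00--0
  m5 ⊆ --101,-0-0-
  m13 ⊆ --101 [E]
  m16 ⊆ -0-0-,-00--,1--00,1-0-0
  m17 ⊆ -0-0-,-00--,10--1
  m18 ⊆ -00--,1-0-0,1-01-
  m19 ⊆ -00--,1--11,1-01-,10--1
  m21 ⊆ --101,-0-0-,1-1-1,1-10-,10--1
  m23 ⊆ 1--11,1-1-1,10--1
  m24 ⊆ 1--00,1-0-0,11--0
  m27 ⊆ 1--11,1-01-,11-1-
  m29 ⊆ --101,1-1-1,1-10-,111--
  m30 ⊆ 11--0,11-1-,111--
  m31 ⊆ 1--11,1-1-1,11-1-,111--
E = {--101, -00--}

2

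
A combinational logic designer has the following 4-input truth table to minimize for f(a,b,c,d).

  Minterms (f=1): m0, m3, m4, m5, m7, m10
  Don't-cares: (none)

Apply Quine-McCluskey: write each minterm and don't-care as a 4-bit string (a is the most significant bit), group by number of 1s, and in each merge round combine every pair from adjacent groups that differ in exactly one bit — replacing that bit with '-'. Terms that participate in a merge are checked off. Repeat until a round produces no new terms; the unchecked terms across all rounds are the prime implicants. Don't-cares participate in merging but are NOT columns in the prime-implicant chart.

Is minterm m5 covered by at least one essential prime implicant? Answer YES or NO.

[col 0] 0000*, 0011*, 0100*, 0101*, 0111*, 1010
[col 1] 0-00, 0-11, 01-1, 010-
Prime implicants: 0-00, 0-11, 01-1, 010-, 1010
PI chart (minterm → PIs covering it):
  0 | 0-00  (sole → essential)
  3 | 0-11  (sole → essential)
  4 | 0-00,010-
  5 | 01-1,010-
  7 | 0-11,01-1
  10 | 1010  (sole → essential)
Essential prime implicants: 0-00, 0-11, 1010

NO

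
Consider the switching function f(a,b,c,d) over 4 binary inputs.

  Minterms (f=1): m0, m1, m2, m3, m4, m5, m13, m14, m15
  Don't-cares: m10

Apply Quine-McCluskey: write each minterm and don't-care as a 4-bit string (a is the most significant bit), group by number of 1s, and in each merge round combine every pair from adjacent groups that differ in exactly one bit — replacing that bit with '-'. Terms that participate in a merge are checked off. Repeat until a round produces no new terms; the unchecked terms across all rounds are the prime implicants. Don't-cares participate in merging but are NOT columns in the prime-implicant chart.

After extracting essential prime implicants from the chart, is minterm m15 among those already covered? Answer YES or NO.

size-2^0 implicants → 0000(✓)  0001(✓)  0010(✓)  0011(✓)  0100(✓)  0101(✓)  1010(✓)  1101(✓)  1110(✓)  1111(✓)
size-2^1 implicants → -010  -101  0-00(✓)  0-01(✓)  00-0(✓)  00-1(✓)  000-(✓)  001-(✓)  010-(✓)  1-10  11-1  111-
size-2^2 implicants → 0-0-  00--
Unchecked terms (primes): -010, -101, 0-0-, 00--, 1-10, 11-1, 111-
Minterm coverage:
  m0 ⊆ 0-0-,00--
  m1 ⊆ 0-0-,00--
  m2 ⊆ -010,00--
  m3 ⊆ 00-- [E]
  m4 ⊆ 0-0- [E]
  m5 ⊆ -101,0-0-
  m13 ⊆ -101,11-1
  m14 ⊆ 1-10,111-
  m15 ⊆ 11-1,111-
E = {0-0-, 00--}

NO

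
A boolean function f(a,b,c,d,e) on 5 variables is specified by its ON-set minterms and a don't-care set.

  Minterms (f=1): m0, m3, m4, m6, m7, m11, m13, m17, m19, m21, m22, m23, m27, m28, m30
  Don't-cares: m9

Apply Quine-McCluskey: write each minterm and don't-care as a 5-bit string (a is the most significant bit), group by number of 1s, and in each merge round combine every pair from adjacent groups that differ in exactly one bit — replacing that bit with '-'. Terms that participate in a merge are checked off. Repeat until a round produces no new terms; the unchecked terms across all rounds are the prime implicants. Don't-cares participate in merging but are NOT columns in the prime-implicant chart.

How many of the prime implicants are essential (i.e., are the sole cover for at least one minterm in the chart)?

5

size-2^0 implicants → 00000(✓)  00011(✓)  00100(✓)  00110(✓)  00111(✓)  01001(✓)  01011(✓)  01101(✓)  10001(✓)  10011(✓)  10101(✓)  10110(✓)  10111(✓)  11011(✓)  11100(✓)  11110(✓)
size-2^1 implicants → -0011(✓)  -0110(✓)  -0111(✓)  -1011(✓)  0-011(✓)  00-00  00-11(✓)  001-0  0011-(✓)  01-01  010-1  1-011(✓)  1-110  10-01(✓)  10-11(✓)  100-1(✓)  101-1(✓)  1011-(✓)  111-0
size-2^2 implicants → --011  -0-11  -011-  10--1
Unchecked terms (primes): --011, -0-11, -011-, 00-00, 001-0, 01-01, 010-1, 1-110, 10--1, 111-0
Minterm coverage:
  m0 ⊆ 00-00 [E]
  m3 ⊆ --011,-0-11
  m4 ⊆ 00-00,001-0
  m6 ⊆ -011-,001-0
  m7 ⊆ -0-11,-011-
  m11 ⊆ --011,010-1
  m13 ⊆ 01-01 [E]
  m17 ⊆ 10--1 [E]
  m19 ⊆ --011,-0-11,10--1
  m21 ⊆ 10--1 [E]
  m22 ⊆ -011-,1-110
  m23 ⊆ -0-11,-011-,10--1
  m27 ⊆ --011 [E]
  m28 ⊆ 111-0 [E]
  m30 ⊆ 1-110,111-0
E = {--011, 00-00, 01-01, 10--1, 111-0}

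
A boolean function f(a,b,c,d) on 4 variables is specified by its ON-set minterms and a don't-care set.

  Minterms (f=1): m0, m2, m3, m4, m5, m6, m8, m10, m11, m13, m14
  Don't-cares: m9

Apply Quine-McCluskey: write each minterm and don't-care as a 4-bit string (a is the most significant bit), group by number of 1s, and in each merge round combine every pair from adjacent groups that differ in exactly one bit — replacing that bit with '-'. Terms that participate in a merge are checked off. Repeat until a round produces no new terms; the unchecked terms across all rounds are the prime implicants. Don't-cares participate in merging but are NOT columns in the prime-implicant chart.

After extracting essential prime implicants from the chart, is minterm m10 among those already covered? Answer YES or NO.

YES

[col 0] 0000*, 0010*, 0011*, 0100*, 0101*, 0110*, 1000*, 1001*, 1010*, 1011*, 1101*, 1110*
[col 1] -000*, -010*, -011*, -101, -110*, 0-00*, 0-10*, 00-0*, 001-*, 01-0*, 010-, 1-01, 1-10*, 10-0*, 10-1*, 100-*, 101-*
[col 2] --10, -0-0, -01-, 0--0, 10--
Prime implicants: --10, -0-0, -01-, -101, 0--0, 010-, 1-01, 10--
PI chart (minterm → PIs covering it):
  0 | -0-0,0--0
  2 | --10,-0-0,-01-,0--0
  3 | -01-  (sole → essential)
  4 | 0--0,010-
  5 | -101,010-
  6 | --10,0--0
  8 | -0-0,10--
  10 | --10,-0-0,-01-,10--
  11 | -01-,10--
  13 | -101,1-01
  14 | --10  (sole → essential)
Essential prime implicants: --10, -01-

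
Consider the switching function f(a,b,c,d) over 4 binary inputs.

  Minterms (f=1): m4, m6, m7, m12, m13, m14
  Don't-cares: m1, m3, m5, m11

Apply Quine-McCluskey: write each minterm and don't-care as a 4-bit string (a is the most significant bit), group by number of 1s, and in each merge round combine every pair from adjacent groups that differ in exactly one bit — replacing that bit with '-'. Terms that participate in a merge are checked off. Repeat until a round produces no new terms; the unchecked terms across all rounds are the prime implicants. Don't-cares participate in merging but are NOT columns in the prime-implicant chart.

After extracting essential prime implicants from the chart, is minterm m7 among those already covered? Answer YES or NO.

NO

[col 0] 0001*, 0011*, 0100*, 0101*, 0110*, 0111*, 1011*, 1100*, 1101*, 1110*
[col 1] -011, -100*, -101*, -110*, 0-01*, 0-11*, 00-1*, 01-0*, 01-1*, 010-*, 011-*, 11-0*, 110-*
[col 2] -1-0, -10-, 0--1, 01--
Prime implicants: -011, -1-0, -10-, 0--1, 01--
PI chart (minterm → PIs covering it):
  4 | -1-0,-10-,01--
  6 | -1-0,01--
  7 | 0--1,01--
  12 | -1-0,-10-
  13 | -10-  (sole → essential)
  14 | -1-0  (sole → essential)
Essential prime implicants: -1-0, -10-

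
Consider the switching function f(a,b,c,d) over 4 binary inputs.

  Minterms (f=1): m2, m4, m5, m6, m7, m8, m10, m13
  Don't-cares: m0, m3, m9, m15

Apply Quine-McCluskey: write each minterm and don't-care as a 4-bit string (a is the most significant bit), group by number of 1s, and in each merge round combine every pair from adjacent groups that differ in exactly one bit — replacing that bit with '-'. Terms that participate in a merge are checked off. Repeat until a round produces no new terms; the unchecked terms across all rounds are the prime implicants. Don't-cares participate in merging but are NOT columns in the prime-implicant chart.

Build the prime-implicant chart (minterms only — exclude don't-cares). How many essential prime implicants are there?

size-2^0 implicants → 0000(✓)  0010(✓)  0011(✓)  0100(✓)  0101(✓)  0110(✓)  0111(✓)  1000(✓)  1001(✓)  1010(✓)  1101(✓)  1111(✓)
size-2^1 implicants → -000(✓)  -010(✓)  -101(✓)  -111(✓)  0-00(✓)  0-10(✓)  0-11(✓)  00-0(✓)  001-(✓)  01-0(✓)  01-1(✓)  010-(✓)  011-(✓)  1-01  10-0(✓)  100-  11-1(✓)
size-2^2 implicants → -0-0  -1-1  0--0  0-1-  01--
Unchecked terms (primes): -0-0, -1-1, 0--0, 0-1-, 01--, 1-01, 100-
Minterm coverage:
  m2 ⊆ -0-0,0--0,0-1-
  m4 ⊆ 0--0,01--
  m5 ⊆ -1-1,01--
  m6 ⊆ 0--0,0-1-,01--
  m7 ⊆ -1-1,0-1-,01--
  m8 ⊆ -0-0,100-
  m10 ⊆ -0-0 [E]
  m13 ⊆ -1-1,1-01
E = {-0-0}

1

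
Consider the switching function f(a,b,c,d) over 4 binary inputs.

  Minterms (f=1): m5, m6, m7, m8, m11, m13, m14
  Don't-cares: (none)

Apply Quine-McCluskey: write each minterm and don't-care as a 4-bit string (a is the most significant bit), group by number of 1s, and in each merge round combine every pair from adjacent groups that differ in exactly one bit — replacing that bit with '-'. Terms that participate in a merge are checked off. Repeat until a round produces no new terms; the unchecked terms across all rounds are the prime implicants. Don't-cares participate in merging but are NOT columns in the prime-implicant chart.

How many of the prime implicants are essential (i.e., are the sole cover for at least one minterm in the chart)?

4

Round 0: 0101✓ 0110✓ 0111✓ 1000 1011 1101✓ 1110✓
Round 1: -101 -110 01-1 011-
PIs = {-101, -110, 01-1, 011-, 1000, 1011}
Coverage chart:
  m5: -101,01-1
  m6: -110,011-
  m7: 01-1,011-
  m8: 1000 ←essential
  m11: 1011 ←essential
  m13: -101 ←essential
  m14: -110 ←essential
Essential: -101, -110, 1000, 1011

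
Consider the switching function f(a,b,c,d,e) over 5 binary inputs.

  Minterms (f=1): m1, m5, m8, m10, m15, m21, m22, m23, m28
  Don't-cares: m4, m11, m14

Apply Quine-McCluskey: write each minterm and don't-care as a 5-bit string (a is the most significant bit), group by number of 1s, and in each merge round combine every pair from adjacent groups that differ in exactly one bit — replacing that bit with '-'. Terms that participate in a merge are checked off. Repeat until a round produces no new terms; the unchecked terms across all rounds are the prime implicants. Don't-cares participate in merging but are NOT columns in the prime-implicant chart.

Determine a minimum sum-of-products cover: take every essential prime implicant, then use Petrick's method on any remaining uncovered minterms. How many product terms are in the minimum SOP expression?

6

size-2^0 implicants → 00001(✓)  00100(✓)  00101(✓)  01000(✓)  01010(✓)  01011(✓)  01110(✓)  01111(✓)  10101(✓)  10110(✓)  10111(✓)  11100
size-2^1 implicants → -0101  00-01  0010-  01-10(✓)  01-11(✓)  010-0  0101-(✓)  0111-(✓)  101-1  1011-
size-2^2 implicants → 01-1-
Unchecked terms (primes): -0101, 00-01, 0010-, 01-1-, 010-0, 101-1, 1011-, 11100
Minterm coverage:
  m1 ⊆ 00-01 [E]
  m5 ⊆ -0101,00-01,0010-
  m8 ⊆ 010-0 [E]
  m10 ⊆ 01-1-,010-0
  m15 ⊆ 01-1- [E]
  m21 ⊆ -0101,101-1
  m22 ⊆ 1011- [E]
  m23 ⊆ 101-1,1011-
  m28 ⊆ 11100 [E]
E = {00-01, 01-1-, 010-0, 1011-, 11100}
Petrick residual → -0101
Cover = b'cd'e + a'b'd'e + a'bd + a'bc'e' + ab'cd + abcd'e'  |cover|=6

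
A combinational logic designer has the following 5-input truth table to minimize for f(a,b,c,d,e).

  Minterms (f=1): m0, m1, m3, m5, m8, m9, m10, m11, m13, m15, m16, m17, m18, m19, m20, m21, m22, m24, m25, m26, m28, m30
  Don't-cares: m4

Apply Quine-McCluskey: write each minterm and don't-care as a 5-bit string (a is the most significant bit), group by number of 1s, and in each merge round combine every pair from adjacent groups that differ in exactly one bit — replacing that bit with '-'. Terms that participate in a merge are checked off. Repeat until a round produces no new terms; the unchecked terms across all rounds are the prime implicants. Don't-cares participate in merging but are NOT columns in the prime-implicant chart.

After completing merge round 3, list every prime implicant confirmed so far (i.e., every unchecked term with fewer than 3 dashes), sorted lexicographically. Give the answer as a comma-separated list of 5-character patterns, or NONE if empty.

size-2^0 implicants → 00000(✓)  00001(✓)  00011(✓)  00100(✓)  00101(✓)  01000(✓)  01001(✓)  01010(✓)  01011(✓)  01101(✓)  01111(✓)  10000(✓)  10001(✓)  10010(✓)  10011(✓)  10100(✓)  10101(✓)  10110(✓)  11000(✓)  11001(✓)  11010(✓)  11100(✓)  11110(✓)
size-2^1 implicants → -0000(✓)  -0001(✓)  -0011(✓)  -0100(✓)  -0101(✓)  -1000(✓)  -1001(✓)  -1010(✓)  0-000(✓)  0-001(✓)  0-011(✓)  0-101(✓)  00-00(✓)  00-01(✓)  000-1(✓)  0000-(✓)  0010-(✓)  01-01(✓)  01-11(✓)  010-0(✓)  010-1(✓)  0100-(✓)  0101-(✓)  011-1(✓)  1-000(✓)  1-001(✓)  1-010(✓)  1-100(✓)  1-110(✓)  10-00(✓)  10-01(✓)  10-10(✓)  100-0(✓)  100-1(✓)  1000-(✓)  1001-(✓)  101-0(✓)  1010-(✓)  11-00(✓)  11-10(✓)  110-0(✓)  1100-(✓)  111-0(✓)
size-2^2 implicants → --000(✓)  --001(✓)  -0-00(✓)  -0-01(✓)  -00-1  -000-(✓)  -010-(✓)  -10-0  -100-(✓)  0--01  0-0-1  0-00-(✓)  00-0-(✓)  01--1  010--  1--00(✓)  1--10(✓)  1-0-0(✓)  1-00-(✓)  1-1-0(✓)  10--0(✓)  10-0-(✓)  100--  11--0(✓)
size-2^3 implicants → --00-  -0-0-  1---0
Unchecked terms (primes): --00-, -0-0-, -00-1, -10-0, 0--01, 0-0-1, 01--1, 010--, 1---0, 100--

-00-1, -10-0, 0--01, 0-0-1, 01--1, 010--, 100--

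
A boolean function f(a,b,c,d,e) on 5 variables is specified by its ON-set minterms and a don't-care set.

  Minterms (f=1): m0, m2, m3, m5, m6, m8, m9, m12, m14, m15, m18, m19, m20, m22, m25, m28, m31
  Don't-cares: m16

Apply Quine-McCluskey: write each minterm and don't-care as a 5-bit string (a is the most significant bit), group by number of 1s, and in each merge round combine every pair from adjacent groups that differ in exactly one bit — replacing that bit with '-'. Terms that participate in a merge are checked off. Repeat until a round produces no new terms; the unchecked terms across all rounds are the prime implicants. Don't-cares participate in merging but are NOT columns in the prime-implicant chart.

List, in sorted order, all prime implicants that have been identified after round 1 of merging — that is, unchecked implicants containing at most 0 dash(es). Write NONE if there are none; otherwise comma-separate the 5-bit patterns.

00101

Round 0: 00000✓ 00010✓ 00011✓ 00101 00110✓ 01000✓ 01001✓ 01100✓ 01110✓ 01111✓ 10000✓ 10010✓ 10011✓ 10100✓ 10110✓ 11001✓ 11100✓ 11111✓
Round 1: -0000✓ -0010✓ -0011✓ -0110✓ -1001 -1100 -1111 0-000 0-110 00-10✓ 000-0✓ 0001-✓ 01-00 0100- 011-0 0111- 1-100 10-00✓ 10-10✓ 100-0✓ 1001-✓ 101-0✓
Round 2: -0-10 -00-0 -001- 10--0
PIs = {-0-10, -00-0, -001-, -1001, -1100, -1111, 0-000, 0-110, 00101, 01-00, 0100-, 011-0, 0111-, 1-100, 10--0}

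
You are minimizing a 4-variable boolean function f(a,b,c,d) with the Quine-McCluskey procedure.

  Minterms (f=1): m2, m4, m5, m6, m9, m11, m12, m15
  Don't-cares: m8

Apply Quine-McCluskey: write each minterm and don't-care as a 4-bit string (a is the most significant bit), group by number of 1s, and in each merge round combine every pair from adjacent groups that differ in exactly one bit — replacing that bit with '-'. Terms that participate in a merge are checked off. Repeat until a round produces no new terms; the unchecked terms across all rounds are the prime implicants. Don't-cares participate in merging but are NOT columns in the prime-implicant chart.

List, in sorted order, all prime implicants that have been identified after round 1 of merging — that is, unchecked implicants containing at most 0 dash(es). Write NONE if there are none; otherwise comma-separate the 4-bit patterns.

[col 0] 0010*, 0100*, 0101*, 0110*, 1000*, 1001*, 1011*, 1100*, 1111*
[col 1] -100, 0-10, 01-0, 010-, 1-00, 1-11, 10-1, 100-
Prime implicants: -100, 0-10, 01-0, 010-, 1-00, 1-11, 10-1, 100-

NONE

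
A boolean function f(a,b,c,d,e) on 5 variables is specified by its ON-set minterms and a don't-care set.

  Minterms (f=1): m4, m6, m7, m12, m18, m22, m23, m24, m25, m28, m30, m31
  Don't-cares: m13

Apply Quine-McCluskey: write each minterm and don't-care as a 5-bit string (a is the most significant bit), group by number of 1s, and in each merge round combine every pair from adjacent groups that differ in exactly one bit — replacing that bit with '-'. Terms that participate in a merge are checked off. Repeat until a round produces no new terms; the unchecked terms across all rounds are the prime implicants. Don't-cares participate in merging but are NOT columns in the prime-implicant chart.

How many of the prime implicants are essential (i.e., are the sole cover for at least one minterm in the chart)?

4

Round 0: 00100✓ 00110✓ 00111✓ 01100✓ 01101✓ 10010✓ 10110✓ 10111✓ 11000✓ 11001✓ 11100✓ 11110✓ 11111✓
Round 1: -0110✓ -0111✓ -1100 0-100 001-0 0011-✓ 0110- 1-110✓ 1-111✓ 10-10 1011-✓ 11-00 1100- 111-0 1111-✓
Round 2: -011- 1-11-
PIs = {-011-, -1100, 0-100, 001-0, 0110-, 1-11-, 10-10, 11-00, 1100-, 111-0}
Coverage chart:
  m4: 0-100,001-0
  m6: -011-,001-0
  m7: -011- ←essential
  m12: -1100,0-100,0110-
  m18: 10-10 ←essential
  m22: -011-,1-11-,10-10
  m23: -011-,1-11-
  m24: 11-00,1100-
  m25: 1100- ←essential
  m28: -1100,11-00,111-0
  m30: 1-11-,111-0
  m31: 1-11- ←essential
Essential: -011-, 1-11-, 10-10, 1100-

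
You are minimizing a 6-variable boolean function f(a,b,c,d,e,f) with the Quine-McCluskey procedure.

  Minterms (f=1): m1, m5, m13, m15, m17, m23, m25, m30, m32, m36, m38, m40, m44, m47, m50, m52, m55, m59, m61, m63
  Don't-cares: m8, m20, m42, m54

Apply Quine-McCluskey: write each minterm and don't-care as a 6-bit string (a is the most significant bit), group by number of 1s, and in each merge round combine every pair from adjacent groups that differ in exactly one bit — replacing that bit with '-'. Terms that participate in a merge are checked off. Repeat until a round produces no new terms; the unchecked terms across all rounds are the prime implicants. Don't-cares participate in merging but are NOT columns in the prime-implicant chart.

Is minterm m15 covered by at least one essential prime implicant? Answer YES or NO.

NO

[col 0] 000001*, 000101*, 001000*, 001101*, 001111*, 010001*, 010100*, 010111*, 011001*, 011110, 100000*, 100100*, 100110*, 101000*, 101010*, 101100*, 101111*, 110010*, 110100*, 110110*, 110111*, 111011*, 111101*, 111111*
[col 1] -01000, -01111, -10100, -10111, 0-0001, 00-101, 000-01, 0011-1, 01-001, 1-0100*, 1-0110*, 1-1111, 10-000*, 10-100*, 100-00*, 1001-0*, 101-00*, 1010-0, 11-111, 110-10, 1101-0*, 11011-, 111-11, 1111-1
[col 2] 1-01-0, 10--00
Prime implicants: -01000, -01111, -10100, -10111, 0-0001, 00-101, 000-01, 0011-1, 01-001, 011110, 1-01-0, 1-1111, 10--00, 1010-0, 11-111, 110-10, 11011-, 111-11, 1111-1
PI chart (minterm → PIs covering it):
  1 | 0-0001,000-01
  5 | 00-101,000-01
  13 | 00-101,0011-1
  15 | -01111,0011-1
  17 | 0-0001,01-001
  23 | -10111  (sole → essential)
  25 | 01-001  (sole → essential)
  30 | 011110  (sole → essential)
  32 | 10--00  (sole → essential)
  36 | 1-01-0,10--00
  38 | 1-01-0  (sole → essential)
  40 | -01000,10--00,1010-0
  44 | 10--00  (sole → essential)
  47 | -01111,1-1111
  50 | 110-10  (sole → essential)
  52 | -10100,1-01-0
  55 | -10111,11-111,11011-
  59 | 111-11  (sole → essential)
  61 | 1111-1  (sole → essential)
  63 | 1-1111,11-111,111-11,1111-1
Essential prime implicants: -10111, 01-001, 011110, 1-01-0, 10--00, 110-10, 111-11, 1111-1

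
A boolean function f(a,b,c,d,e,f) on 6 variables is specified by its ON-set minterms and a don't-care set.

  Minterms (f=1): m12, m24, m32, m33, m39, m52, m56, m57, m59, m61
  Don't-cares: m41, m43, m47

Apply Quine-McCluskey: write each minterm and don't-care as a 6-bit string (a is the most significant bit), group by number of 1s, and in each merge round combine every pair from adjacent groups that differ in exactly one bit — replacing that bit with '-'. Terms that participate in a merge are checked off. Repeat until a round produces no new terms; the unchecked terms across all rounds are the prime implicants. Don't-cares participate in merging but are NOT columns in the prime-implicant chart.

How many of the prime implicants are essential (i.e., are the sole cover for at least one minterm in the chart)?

size-2^0 implicants → 001100  011000(✓)  100000(✓)  100001(✓)  100111(✓)  101001(✓)  101011(✓)  101111(✓)  110100  111000(✓)  111001(✓)  111011(✓)  111101(✓)
size-2^1 implicants → -11000  1-1001(✓)  1-1011(✓)  10-001  10-111  10000-  101-11  1010-1(✓)  111-01  1110-1(✓)  11100-
size-2^2 implicants → 1-10-1
Unchecked terms (primes): -11000, 001100, 1-10-1, 10-001, 10-111, 10000-, 101-11, 110100, 111-01, 11100-
Minterm coverage:
  m12 ⊆ 001100 [E]
  m24 ⊆ -11000 [E]
  m32 ⊆ 10000- [E]
  m33 ⊆ 10-001,10000-
  m39 ⊆ 10-111 [E]
  m52 ⊆ 110100 [E]
  m56 ⊆ -11000,11100-
  m57 ⊆ 1-10-1,111-01,11100-
  m59 ⊆ 1-10-1 [E]
  m61 ⊆ 111-01 [E]
E = {-11000, 001100, 1-10-1, 10-111, 10000-, 110100, 111-01}

7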